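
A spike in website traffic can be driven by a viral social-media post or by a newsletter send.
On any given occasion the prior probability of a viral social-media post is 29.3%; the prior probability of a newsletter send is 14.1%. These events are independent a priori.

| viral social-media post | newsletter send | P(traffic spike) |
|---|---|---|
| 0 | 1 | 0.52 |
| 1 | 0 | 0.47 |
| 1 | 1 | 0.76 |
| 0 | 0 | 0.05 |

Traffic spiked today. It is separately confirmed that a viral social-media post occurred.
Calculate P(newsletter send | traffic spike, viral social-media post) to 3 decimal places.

P(newsletter send | traffic spike, viral social-media post) ≈ 0.210

Enumerate both values of newsletter send and weight by the priors:
  P(traffic spike | viral social-media post) = 0.47·0.859 + 0.76·0.141
        = 0.403730 + 0.107160 = 0.510890
Keeping only the newsletter send-present terms gives 0.107160, so
  P(newsletter send | traffic spike, viral social-media post) = 0.107160 / 0.510890 ≈ 0.210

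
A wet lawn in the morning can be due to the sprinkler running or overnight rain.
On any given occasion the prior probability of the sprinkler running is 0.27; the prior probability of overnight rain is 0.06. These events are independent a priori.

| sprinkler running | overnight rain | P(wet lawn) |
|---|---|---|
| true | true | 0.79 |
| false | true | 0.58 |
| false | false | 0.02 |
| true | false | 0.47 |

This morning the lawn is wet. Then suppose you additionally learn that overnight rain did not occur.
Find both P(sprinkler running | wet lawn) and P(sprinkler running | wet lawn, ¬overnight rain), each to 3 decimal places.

P(sprinkler running | wet lawn) ≈ 0.771; P(sprinkler running | wet lawn, ¬overnight rain) ≈ 0.897

For the numerator, keep only sprinkler running=true terms: 0.119286 + 0.012798 = 0.132084
Denominator P(wet lawn): 0.02*0.73*0.94 + 0.58*0.73*0.06 + 0.47*0.27*0.94 + 0.79*0.27*0.06 = 0.171212
P(sprinkler running | wet lawn) = 0.132084/0.171212 ≈ 0.771

With the extra evidence:
Enumerate both values of sprinkler running and weight by the priors:
  P(wet lawn | ¬overnight rain) = 0.02×0.73 + 0.47×0.27
        = 0.014600 + 0.126900 = 0.141500
Keeping only the sprinkler running-present terms gives 0.126900, so
  P(sprinkler running | wet lawn, ¬overnight rain) = 0.126900 / 0.141500 ≈ 0.897
Ruling out overnight rain raises the posterior on sprinkler running — the flip side of explaining away.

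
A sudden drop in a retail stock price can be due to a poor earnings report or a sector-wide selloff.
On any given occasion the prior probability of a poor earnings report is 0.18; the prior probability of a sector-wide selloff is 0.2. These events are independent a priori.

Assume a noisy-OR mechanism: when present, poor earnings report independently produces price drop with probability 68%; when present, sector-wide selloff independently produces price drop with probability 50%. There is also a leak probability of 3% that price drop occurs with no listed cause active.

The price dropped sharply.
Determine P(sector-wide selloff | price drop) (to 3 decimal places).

Under noisy-OR, P(price drop | causes) = 1 − (1−0.03)·∏(1−qᵢ) over the active causes.
Numerator (weight on configurations with sector-wide selloff): 0.084460 + 0.030413 = 0.114873
Normalizer over all consistent configurations: 0.03·0.82·0.8 + 0.515·0.82·0.2 + 0.6896·0.18·0.8 + 0.8448·0.18·0.2 = 0.233855
Posterior = 0.114873 / 0.233855 ≈ 0.491

P(sector-wide selloff | price drop) ≈ 0.491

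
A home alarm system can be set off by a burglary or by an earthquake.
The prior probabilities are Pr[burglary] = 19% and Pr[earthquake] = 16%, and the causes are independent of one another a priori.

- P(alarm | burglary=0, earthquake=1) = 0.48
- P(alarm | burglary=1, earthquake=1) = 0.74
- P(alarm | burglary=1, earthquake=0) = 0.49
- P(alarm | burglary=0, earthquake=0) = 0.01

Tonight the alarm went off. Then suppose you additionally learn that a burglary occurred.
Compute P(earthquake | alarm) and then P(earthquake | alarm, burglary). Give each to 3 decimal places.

Sum P(alarm|·) weighted by the priors over the 4 (burglary, earthquake) configurations:
  P(alarm) = 0.01*0.81*0.84 + 0.48*0.81*0.16 + 0.49*0.19*0.84 + 0.74*0.19*0.16
        = 0.006804 + 0.062208 + 0.078204 + 0.022496 = 0.169712
Configurations with earthquake contribute 0.084704, so
  P(earthquake | alarm) = 0.084704 / 0.169712 ≈ 0.499

Now also conditioning on burglary=true:
For the numerator, keep only earthquake=true terms: 0.74×0.16 = 0.118400
The normalizing constant is 0.49×0.84 + 0.74×0.16 = 0.530000
Posterior = 0.118400 / 0.530000 ≈ 0.223

P(earthquake | alarm) ≈ 0.499; P(earthquake | alarm, burglary) ≈ 0.223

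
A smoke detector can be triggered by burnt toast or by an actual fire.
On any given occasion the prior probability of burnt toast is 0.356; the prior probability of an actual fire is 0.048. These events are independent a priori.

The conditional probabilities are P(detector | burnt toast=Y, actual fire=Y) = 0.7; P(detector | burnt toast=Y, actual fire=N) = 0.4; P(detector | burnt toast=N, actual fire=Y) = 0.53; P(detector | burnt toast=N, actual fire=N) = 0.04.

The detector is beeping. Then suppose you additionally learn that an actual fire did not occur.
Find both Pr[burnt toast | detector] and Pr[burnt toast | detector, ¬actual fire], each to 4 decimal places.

Weight on burnt toast=true, given the evidence: 0.135565 + 0.011962 = 0.147527
Normalizer over all consistent configurations: 0.04×0.644×0.952 + 0.53×0.644×0.048 + 0.4×0.356×0.952 + 0.7×0.356×0.048 = 0.188434
Posterior = 0.147527 / 0.188434 ≈ 0.7829

With the extra evidence:
Weight on burnt toast=true, given the evidence: 0.4×0.356 = 0.142400
Denominator P(detector | ¬actual fire): 0.04×0.644 + 0.4×0.356 = 0.168160
Posterior = 0.142400 / 0.168160 ≈ 0.8468
Ruling out actual fire raises the posterior on burnt toast — the flip side of explaining away.

Pr[burnt toast | detector] ≈ 0.7829; Pr[burnt toast | detector, ¬actual fire] ≈ 0.8468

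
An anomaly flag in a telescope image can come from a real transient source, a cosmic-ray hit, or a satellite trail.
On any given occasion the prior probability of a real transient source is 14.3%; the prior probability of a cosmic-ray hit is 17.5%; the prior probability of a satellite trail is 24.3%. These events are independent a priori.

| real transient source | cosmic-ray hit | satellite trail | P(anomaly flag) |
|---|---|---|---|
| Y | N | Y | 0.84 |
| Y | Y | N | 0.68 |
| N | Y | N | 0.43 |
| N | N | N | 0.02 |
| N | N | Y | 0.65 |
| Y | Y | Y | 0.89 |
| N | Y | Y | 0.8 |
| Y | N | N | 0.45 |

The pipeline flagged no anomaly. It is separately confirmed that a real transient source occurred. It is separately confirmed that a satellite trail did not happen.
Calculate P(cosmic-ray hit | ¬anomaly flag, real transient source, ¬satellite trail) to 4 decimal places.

P(cosmic-ray hit | ¬anomaly flag, real transient source, ¬satellite trail) ≈ 0.1099

Sum P(¬anomaly flag|·) weighted by the priors over both values of cosmic-ray hit:
  P(¬anomaly flag | real transient source, ¬satellite trail) = 0.55×0.825 + 0.32×0.175
        = 0.453750 + 0.056000 = 0.509750
Keeping only the cosmic-ray hit-present terms gives 0.056000, so
  P(cosmic-ray hit | ¬anomaly flag, real transient source, ¬satellite trail) = 0.056000 / 0.509750 ≈ 0.1099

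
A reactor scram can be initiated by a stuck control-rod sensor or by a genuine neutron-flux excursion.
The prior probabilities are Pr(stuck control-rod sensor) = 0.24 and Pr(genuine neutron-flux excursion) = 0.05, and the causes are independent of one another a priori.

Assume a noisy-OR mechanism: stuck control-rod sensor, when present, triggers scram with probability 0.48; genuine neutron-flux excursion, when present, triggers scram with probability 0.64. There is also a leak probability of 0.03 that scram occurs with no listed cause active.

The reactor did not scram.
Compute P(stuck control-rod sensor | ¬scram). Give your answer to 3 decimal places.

Under noisy-OR, P(scram | causes) = 1 − (1−0.03)·∏(1−qᵢ) over the active causes.
Weight on stuck control-rod sensor=true, given the evidence: 0.115003 + 0.002179 = 0.117182
Normalizer over all consistent configurations: 0.97·0.76·0.95 + 0.3492·0.76·0.05 + 0.5044·0.24·0.95 + 0.181584·0.24·0.05 = 0.830792
Posterior = 0.117182 / 0.830792 ≈ 0.141

P(stuck control-rod sensor | ¬scram) ≈ 0.141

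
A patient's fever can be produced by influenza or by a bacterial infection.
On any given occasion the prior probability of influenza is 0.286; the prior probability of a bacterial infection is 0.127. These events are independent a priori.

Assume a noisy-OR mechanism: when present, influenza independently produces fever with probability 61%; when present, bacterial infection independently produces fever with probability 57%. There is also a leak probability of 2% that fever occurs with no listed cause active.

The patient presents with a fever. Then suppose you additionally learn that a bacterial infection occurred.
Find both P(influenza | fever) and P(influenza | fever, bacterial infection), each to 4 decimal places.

P(influenza | fever) ≈ 0.7398; P(influenza | fever, bacterial infection) ≈ 0.3665

Under noisy-OR, P(fever | causes) = 1 − (1−0.02)·∏(1−qᵢ) over the active causes.
P(fever) = 0.02×0.714×0.873 + 0.5786×0.714×0.127 + 0.6178×0.286×0.873 + 0.835654×0.286×0.127 = 0.012466 + 0.052466 + 0.154251 + 0.030353 = 0.249536
Restricting to configurations with influenza present: 0.154251 + 0.030353 = 0.184604.
Hence the posterior is 0.184604/0.249536 ≈ 0.7398.

With the extra evidence:
P(fever | bacterial infection) = 0.5786·0.714 + 0.835654·0.286 = 0.413120 + 0.238997 = 0.652117
Of this, 0.238997 comes from 0.835654·0.286 (the influenza=true cases).
Hence the posterior is 0.238997/0.652117 ≈ 0.3665.
This is intercausal reasoning (explaining away): once bacterial infection accounts for the fever, influenza becomes less likely.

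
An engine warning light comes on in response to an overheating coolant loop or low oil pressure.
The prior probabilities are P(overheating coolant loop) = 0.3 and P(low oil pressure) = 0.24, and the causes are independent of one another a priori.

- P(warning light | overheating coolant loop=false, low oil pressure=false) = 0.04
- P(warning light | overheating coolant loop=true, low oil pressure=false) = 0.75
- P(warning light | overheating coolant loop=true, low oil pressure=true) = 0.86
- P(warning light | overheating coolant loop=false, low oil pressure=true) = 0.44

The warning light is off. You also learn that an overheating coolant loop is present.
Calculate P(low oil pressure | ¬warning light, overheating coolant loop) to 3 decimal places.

P(low oil pressure | ¬warning light, overheating coolant loop) ≈ 0.150

For the numerator, keep only low oil pressure=true terms: 0.14*0.24 = 0.033600
Normalizer over all consistent configurations: 0.25*0.76 + 0.14*0.24 = 0.223600
P(low oil pressure | ¬warning light, overheating coolant loop) = 0.033600/0.223600 ≈ 0.150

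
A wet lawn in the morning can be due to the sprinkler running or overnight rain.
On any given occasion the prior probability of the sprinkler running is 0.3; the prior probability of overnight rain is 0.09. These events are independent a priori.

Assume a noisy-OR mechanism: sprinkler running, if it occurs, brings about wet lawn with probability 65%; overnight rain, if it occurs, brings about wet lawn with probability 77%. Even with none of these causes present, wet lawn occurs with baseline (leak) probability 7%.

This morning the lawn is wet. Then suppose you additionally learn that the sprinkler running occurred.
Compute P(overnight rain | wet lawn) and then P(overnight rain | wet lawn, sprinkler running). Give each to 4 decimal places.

Under noisy-OR, P(wet lawn | causes) = 1 − (1−0.07)·∏(1−qᵢ) over the active causes.
P(wet lawn) = 0.07×0.7×0.91 + 0.7861×0.7×0.09 + 0.6745×0.3×0.91 + 0.925135×0.3×0.09 = 0.044590 + 0.049524 + 0.184139 + 0.024979 = 0.303232
The overnight rain-present share is 0.049524 + 0.024979 = 0.074503.
P(overnight rain | wet lawn) = 0.074503 / 0.303232 ≈ 0.2457

Now condition on the additional information:
By total probability over both values of overnight rain:
  P(wet lawn | sprinkler running) = 0.6745×0.91 + 0.925135×0.09
        = 0.613795 + 0.083262 = 0.697057
The terms with overnight rain present sum to 0.083262, so
  P(overnight rain | wet lawn, sprinkler running) = 0.083262 / 0.697057 ≈ 0.1194
This is intercausal reasoning (explaining away): once sprinkler running accounts for the wet lawn, overnight rain becomes less likely.

P(overnight rain | wet lawn) ≈ 0.2457; P(overnight rain | wet lawn, sprinkler running) ≈ 0.1194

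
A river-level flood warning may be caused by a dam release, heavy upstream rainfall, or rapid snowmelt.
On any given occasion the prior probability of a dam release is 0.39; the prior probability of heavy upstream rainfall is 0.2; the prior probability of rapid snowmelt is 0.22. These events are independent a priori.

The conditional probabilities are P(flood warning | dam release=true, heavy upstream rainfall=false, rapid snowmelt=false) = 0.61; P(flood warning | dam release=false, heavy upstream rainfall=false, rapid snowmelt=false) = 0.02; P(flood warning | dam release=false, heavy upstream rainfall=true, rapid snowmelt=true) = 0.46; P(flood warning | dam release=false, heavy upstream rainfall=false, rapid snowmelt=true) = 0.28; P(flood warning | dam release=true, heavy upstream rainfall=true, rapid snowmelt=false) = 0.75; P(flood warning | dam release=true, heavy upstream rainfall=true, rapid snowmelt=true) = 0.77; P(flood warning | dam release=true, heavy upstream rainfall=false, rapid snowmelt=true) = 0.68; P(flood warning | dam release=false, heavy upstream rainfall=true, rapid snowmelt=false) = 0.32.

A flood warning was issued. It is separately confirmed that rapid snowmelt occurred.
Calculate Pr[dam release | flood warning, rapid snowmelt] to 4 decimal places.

P(flood warning | rapid snowmelt) = 0.28×0.61×0.8 + 0.46×0.61×0.2 + 0.68×0.39×0.8 + 0.77×0.39×0.2 = 0.136640 + 0.056120 + 0.212160 + 0.060060 = 0.464980
The dam release-present share is 0.212160 + 0.060060 = 0.272220.
So P(dam release | flood warning, rapid snowmelt) = 0.272220/0.464980 ≈ 0.5854.

Pr[dam release | flood warning, rapid snowmelt] ≈ 0.5854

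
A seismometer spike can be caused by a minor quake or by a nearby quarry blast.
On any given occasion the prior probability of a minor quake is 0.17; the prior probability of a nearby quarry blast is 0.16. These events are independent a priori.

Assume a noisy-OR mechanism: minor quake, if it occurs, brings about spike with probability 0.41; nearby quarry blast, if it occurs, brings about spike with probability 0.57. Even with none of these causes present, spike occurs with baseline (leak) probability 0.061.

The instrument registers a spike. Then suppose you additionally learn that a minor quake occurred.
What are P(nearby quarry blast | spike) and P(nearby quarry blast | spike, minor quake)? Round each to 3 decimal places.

P(nearby quarry blast | spike) ≈ 0.485; P(nearby quarry blast | spike, minor quake) ≈ 0.245

Under noisy-OR, P(spike | causes) = 1 − (1−0.061)·∏(1−qᵢ) over the active causes.
Numerator (weight on configurations with nearby quarry blast): 0.079179 + 0.020720 = 0.099899
Normalizer over all consistent configurations: 0.061*0.83*0.84 + 0.59623*0.83*0.16 + 0.44599*0.17*0.84 + 0.761776*0.17*0.16 = 0.206115
Posterior = 0.099899 / 0.206115 ≈ 0.485

Now also conditioning on minor quake=true:
Sum P(spike|·) weighted by the priors over both values of nearby quarry blast:
  P(spike | minor quake) = 0.44599·0.84 + 0.761776·0.16
        = 0.374632 + 0.121884 = 0.496516
Keeping only the nearby quarry blast-present terms gives 0.121884, so
  P(nearby quarry blast | spike, minor quake) = 0.121884 / 0.496516 ≈ 0.245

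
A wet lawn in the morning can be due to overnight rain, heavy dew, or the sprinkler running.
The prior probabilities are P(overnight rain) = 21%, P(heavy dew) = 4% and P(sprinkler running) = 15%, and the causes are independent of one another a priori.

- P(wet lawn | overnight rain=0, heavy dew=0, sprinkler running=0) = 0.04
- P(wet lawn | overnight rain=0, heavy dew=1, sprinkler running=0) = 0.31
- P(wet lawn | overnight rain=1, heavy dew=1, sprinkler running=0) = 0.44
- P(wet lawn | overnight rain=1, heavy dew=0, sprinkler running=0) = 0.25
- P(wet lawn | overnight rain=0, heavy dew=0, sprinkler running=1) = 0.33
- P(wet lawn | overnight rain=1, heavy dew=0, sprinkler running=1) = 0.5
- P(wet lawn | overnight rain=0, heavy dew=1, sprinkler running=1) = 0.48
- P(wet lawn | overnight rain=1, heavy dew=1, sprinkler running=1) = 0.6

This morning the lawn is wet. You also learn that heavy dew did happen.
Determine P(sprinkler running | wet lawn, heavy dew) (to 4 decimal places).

For the numerator, keep only sprinkler running=true terms: 0.056880 + 0.018900 = 0.075780
The normalizing constant is 0.31·0.79·0.85 + 0.48·0.79·0.15 + 0.44·0.21·0.85 + 0.6·0.21·0.15 = 0.362485
P(sprinkler running | wet lawn, heavy dew) = 0.075780/0.362485 ≈ 0.2091

P(sprinkler running | wet lawn, heavy dew) ≈ 0.2091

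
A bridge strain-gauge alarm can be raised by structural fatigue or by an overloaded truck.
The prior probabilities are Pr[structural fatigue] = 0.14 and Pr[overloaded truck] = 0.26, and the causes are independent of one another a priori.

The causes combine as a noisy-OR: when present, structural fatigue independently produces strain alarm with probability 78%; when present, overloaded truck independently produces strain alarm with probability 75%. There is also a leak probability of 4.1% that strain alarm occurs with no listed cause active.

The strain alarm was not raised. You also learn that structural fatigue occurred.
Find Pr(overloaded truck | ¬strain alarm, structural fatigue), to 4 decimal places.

Under noisy-OR, P(strain alarm | causes) = 1 − (1−0.041)·∏(1−qᵢ) over the active causes.
P(¬strain alarm | structural fatigue) = 0.21098·0.74 + 0.052745·0.26 = 0.156125 + 0.013714 = 0.169839
Restricting to configurations with overloaded truck present: 0.052745·0.26 = 0.013714.
P(overloaded truck | ¬strain alarm, structural fatigue) = 0.013714 / 0.169839 ≈ 0.0807

Pr(overloaded truck | ¬strain alarm, structural fatigue) ≈ 0.0807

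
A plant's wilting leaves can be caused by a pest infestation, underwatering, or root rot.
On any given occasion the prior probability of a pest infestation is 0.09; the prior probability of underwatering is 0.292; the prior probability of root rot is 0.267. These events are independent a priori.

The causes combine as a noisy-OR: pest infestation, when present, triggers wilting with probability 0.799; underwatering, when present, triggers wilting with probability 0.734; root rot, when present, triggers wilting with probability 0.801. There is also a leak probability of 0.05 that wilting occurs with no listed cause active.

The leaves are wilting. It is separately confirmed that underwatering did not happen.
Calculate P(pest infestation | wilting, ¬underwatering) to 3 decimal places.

Under noisy-OR, P(wilting | causes) = 1 − (1−0.05)·∏(1−qᵢ) over the active causes.
P(wilting | ¬underwatering) = 0.05·0.91·0.733 + 0.81095·0.91·0.267 + 0.80905·0.09·0.733 + 0.962001·0.09·0.267 = 0.033352 + 0.197037 + 0.053373 + 0.023117 = 0.306879
The pest infestation-present share is 0.053373 + 0.023117 = 0.076490.
P(pest infestation | wilting, ¬underwatering) = 0.076490 / 0.306879 ≈ 0.249

P(pest infestation | wilting, ¬underwatering) ≈ 0.249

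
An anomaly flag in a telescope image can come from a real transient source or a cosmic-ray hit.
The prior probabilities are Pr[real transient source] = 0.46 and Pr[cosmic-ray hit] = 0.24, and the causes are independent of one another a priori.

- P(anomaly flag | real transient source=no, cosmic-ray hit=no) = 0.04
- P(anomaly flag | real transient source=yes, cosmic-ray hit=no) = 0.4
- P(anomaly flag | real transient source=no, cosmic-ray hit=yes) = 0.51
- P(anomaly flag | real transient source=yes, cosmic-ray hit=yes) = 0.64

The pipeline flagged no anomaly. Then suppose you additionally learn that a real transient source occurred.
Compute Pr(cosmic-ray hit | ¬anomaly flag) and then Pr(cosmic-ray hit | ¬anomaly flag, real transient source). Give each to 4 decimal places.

Numerator (weight on configurations with cosmic-ray hit): 0.063504 + 0.039744 = 0.103248
Normalizer over all consistent configurations: 0.96×0.54×0.76 + 0.49×0.54×0.24 + 0.6×0.46×0.76 + 0.36×0.46×0.24 = 0.706992
Posterior = 0.103248 / 0.706992 ≈ 0.1460

Now also conditioning on real transient source=true:
Enumerate both values of cosmic-ray hit and weight by the priors:
  P(¬anomaly flag | real transient source) = 0.6×0.76 + 0.36×0.24
        = 0.456000 + 0.086400 = 0.542400
The terms with cosmic-ray hit present sum to 0.086400, so
  P(cosmic-ray hit | ¬anomaly flag, real transient source) = 0.086400 / 0.542400 ≈ 0.1593

Pr(cosmic-ray hit | ¬anomaly flag) ≈ 0.1460; Pr(cosmic-ray hit | ¬anomaly flag, real transient source) ≈ 0.1593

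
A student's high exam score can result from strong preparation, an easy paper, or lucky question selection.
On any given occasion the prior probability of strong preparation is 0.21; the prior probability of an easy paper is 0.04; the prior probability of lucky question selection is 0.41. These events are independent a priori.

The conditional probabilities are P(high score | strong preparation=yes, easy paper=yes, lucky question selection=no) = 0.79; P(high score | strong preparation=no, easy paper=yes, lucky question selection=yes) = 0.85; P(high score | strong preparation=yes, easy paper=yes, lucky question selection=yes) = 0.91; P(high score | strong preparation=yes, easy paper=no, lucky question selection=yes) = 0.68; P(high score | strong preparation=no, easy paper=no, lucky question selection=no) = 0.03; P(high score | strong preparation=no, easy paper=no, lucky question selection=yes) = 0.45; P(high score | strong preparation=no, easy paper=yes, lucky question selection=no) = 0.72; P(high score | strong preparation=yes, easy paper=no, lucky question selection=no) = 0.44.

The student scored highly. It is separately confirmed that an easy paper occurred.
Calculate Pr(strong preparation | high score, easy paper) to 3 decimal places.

P(high score | easy paper) = 0.72·0.79·0.59 + 0.85·0.79·0.41 + 0.79·0.21·0.59 + 0.91·0.21·0.41 = 0.335592 + 0.275315 + 0.097881 + 0.078351 = 0.787139
The strong preparation-present share is 0.097881 + 0.078351 = 0.176232.
Hence the posterior is 0.176232/0.787139 ≈ 0.224.

Pr(strong preparation | high score, easy paper) ≈ 0.224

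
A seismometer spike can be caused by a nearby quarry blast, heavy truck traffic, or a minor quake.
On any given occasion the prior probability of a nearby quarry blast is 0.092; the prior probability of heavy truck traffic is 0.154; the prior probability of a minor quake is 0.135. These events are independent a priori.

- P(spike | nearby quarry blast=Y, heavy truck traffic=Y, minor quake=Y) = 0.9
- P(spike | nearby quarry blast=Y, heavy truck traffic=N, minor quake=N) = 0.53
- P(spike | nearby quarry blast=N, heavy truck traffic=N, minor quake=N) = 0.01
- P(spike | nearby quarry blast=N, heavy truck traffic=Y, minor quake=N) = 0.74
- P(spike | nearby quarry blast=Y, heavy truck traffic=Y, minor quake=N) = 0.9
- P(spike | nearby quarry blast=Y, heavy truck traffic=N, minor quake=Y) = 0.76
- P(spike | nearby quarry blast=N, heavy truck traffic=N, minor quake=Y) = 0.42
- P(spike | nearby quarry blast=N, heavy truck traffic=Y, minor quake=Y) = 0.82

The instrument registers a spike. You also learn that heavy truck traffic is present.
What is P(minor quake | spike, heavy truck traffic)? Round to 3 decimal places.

Enumerate the 4 (nearby quarry blast, minor quake) configurations and weight by the priors:
  P(spike | heavy truck traffic) = 0.74×0.908×0.865 + 0.82×0.908×0.135 + 0.9×0.092×0.865 + 0.9×0.092×0.135
        = 0.581211 + 0.100516 + 0.071622 + 0.011178 = 0.764527
The terms with minor quake present sum to 0.111694, so
  P(minor quake | spike, heavy truck traffic) = 0.111694 / 0.764527 ≈ 0.146

P(minor quake | spike, heavy truck traffic) ≈ 0.146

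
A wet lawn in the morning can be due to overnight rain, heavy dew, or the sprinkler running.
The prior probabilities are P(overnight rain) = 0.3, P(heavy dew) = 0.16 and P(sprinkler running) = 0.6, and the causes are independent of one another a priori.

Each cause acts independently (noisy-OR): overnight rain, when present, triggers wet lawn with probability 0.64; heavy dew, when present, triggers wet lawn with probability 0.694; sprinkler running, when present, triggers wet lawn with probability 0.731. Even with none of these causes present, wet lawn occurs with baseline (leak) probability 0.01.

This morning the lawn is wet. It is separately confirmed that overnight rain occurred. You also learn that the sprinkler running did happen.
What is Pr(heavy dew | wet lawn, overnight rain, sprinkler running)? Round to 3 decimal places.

Pr(heavy dew | wet lawn, overnight rain, sprinkler running) ≈ 0.170

Under noisy-OR, P(wet lawn | causes) = 1 − (1−0.01)·∏(1−qᵢ) over the active causes.
P(wet lawn | overnight rain, sprinkler running) = 0.904128·0.84 + 0.970663·0.16 = 0.759468 + 0.155306 = 0.914774
The heavy dew-present share is 0.970663·0.16 = 0.155306.
So P(heavy dew | wet lawn, overnight rain, sprinkler running) = 0.155306/0.914774 ≈ 0.170.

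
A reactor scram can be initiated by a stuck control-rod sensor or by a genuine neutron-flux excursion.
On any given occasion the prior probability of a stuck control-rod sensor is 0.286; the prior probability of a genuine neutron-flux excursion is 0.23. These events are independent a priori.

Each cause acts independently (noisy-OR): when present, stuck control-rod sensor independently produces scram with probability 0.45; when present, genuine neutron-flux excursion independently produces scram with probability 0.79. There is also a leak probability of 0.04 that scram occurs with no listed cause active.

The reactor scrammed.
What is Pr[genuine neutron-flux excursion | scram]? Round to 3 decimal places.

Under noisy-OR, P(scram | causes) = 1 − (1−0.04)·∏(1−qᵢ) over the active causes.
Numerator (weight on configurations with genuine neutron-flux excursion): 0.131113 + 0.058486 = 0.189599
The normalizing constant is 0.04×0.714×0.77 + 0.7984×0.714×0.23 + 0.472×0.286×0.77 + 0.88912×0.286×0.23 = 0.315534
Posterior = 0.189599 / 0.315534 ≈ 0.601

Pr[genuine neutron-flux excursion | scram] ≈ 0.601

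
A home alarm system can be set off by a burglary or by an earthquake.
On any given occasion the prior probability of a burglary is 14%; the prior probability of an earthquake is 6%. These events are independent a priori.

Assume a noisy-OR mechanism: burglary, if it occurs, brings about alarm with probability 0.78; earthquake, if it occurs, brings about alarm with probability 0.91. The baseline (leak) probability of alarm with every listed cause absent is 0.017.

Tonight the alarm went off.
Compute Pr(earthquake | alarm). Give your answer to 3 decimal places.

Pr(earthquake | alarm) ≈ 0.321

Under noisy-OR, P(alarm | causes) = 1 − (1−0.017)·∏(1−qᵢ) over the active causes.
P(alarm) = 0.017·0.86·0.94 + 0.91153·0.86·0.06 + 0.78374·0.14·0.94 + 0.980537·0.14·0.06 = 0.013743 + 0.047035 + 0.103140 + 0.008237 = 0.172155
The earthquake-present share is 0.047035 + 0.008237 = 0.055272.
Hence the posterior is 0.055272/0.172155 ≈ 0.321.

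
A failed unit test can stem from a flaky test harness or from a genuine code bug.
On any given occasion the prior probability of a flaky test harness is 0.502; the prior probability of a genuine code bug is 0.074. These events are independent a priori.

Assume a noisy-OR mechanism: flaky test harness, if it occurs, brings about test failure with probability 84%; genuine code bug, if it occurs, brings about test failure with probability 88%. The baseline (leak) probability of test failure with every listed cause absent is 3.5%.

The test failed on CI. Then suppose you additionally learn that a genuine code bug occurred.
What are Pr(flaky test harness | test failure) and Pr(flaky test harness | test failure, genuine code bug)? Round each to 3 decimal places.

Pr(flaky test harness | test failure) ≈ 0.898; Pr(flaky test harness | test failure, genuine code bug) ≈ 0.528

Under noisy-OR, P(test failure | causes) = 1 − (1−0.035)·∏(1−qᵢ) over the active causes.
Sum P(test failure|·) weighted by the priors over the 4 (flaky test harness, genuine code bug) configurations:
  P(test failure) = 0.035*0.498*0.926 + 0.8842*0.498*0.074 + 0.8456*0.502*0.926 + 0.981472*0.502*0.074
        = 0.016140 + 0.032585 + 0.393079 + 0.036460 = 0.478264
Keeping only the flaky test harness-present terms gives 0.429539, so
  P(flaky test harness | test failure) = 0.429539 / 0.478264 ≈ 0.898

Now also conditioning on genuine code bug=true:
Weight on flaky test harness=true, given the evidence: 0.981472·0.502 = 0.492699
The normalizing constant is 0.8842·0.498 + 0.981472·0.502 = 0.933031
Posterior = 0.492699 / 0.933031 ≈ 0.528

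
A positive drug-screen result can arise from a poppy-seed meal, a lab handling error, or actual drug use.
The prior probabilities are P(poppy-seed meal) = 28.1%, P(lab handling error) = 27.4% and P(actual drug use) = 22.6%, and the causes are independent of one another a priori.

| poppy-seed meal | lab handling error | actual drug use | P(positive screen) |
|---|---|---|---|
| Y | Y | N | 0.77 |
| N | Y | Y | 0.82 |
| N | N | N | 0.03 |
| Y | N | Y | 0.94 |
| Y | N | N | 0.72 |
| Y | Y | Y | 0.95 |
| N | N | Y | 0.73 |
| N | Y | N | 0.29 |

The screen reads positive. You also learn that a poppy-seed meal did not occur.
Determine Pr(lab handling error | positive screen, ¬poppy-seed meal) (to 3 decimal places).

Pr(lab handling error | positive screen, ¬poppy-seed meal) ≈ 0.451

Numerator (weight on configurations with lab handling error): 0.061502 + 0.050778 = 0.112280
Denominator P(positive screen | ¬poppy-seed meal): 0.03*0.726*0.774 + 0.73*0.726*0.226 + 0.29*0.274*0.774 + 0.82*0.274*0.226 = 0.248913
P(lab handling error | positive screen, ¬poppy-seed meal) = 0.112280/0.248913 ≈ 0.451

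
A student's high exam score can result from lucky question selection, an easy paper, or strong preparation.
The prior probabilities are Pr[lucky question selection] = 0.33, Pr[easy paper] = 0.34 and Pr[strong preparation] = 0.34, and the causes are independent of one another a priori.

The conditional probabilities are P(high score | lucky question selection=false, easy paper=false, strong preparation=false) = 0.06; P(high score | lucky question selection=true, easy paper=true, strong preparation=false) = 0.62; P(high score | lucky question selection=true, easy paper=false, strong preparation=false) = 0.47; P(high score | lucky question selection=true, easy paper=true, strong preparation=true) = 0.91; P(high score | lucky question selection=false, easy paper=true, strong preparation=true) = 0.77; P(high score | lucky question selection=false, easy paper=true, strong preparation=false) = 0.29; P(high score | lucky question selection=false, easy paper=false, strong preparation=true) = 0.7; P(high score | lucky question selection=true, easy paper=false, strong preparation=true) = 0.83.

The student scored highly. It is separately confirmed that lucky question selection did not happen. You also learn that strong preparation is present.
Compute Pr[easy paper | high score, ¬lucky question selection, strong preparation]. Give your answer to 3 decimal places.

For the numerator, keep only easy paper=true terms: 0.77*0.34 = 0.261800
Denominator P(high score | ¬lucky question selection, strong preparation): 0.7*0.66 + 0.77*0.34 = 0.723800
Posterior = 0.261800 / 0.723800 ≈ 0.362

Pr[easy paper | high score, ¬lucky question selection, strong preparation] ≈ 0.362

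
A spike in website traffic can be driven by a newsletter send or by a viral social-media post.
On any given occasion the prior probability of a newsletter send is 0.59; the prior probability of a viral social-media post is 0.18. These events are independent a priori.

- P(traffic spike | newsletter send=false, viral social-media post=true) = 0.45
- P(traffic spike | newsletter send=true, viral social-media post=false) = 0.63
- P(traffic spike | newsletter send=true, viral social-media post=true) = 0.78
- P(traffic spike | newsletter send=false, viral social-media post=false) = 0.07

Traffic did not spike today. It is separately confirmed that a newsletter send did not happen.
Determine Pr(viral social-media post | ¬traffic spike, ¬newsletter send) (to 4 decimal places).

Pr(viral social-media post | ¬traffic spike, ¬newsletter send) ≈ 0.1149

For the numerator, keep only viral social-media post=true terms: 0.55*0.18 = 0.099000
Normalizer over all consistent configurations: 0.93*0.82 + 0.55*0.18 = 0.861600
Posterior = 0.099000 / 0.861600 ≈ 0.1149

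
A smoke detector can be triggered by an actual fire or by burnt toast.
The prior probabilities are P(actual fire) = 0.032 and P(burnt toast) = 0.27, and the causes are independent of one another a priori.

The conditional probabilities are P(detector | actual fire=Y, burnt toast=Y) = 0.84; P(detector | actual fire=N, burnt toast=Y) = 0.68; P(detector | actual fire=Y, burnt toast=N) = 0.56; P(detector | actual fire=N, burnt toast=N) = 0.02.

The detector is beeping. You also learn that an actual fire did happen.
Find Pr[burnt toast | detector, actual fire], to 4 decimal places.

Pr[burnt toast | detector, actual fire] ≈ 0.3568

P(detector | actual fire) = 0.56*0.73 + 0.84*0.27 = 0.408800 + 0.226800 = 0.635600
The burnt toast-present share is 0.84*0.27 = 0.226800.
P(burnt toast | detector, actual fire) = 0.226800 / 0.635600 ≈ 0.3568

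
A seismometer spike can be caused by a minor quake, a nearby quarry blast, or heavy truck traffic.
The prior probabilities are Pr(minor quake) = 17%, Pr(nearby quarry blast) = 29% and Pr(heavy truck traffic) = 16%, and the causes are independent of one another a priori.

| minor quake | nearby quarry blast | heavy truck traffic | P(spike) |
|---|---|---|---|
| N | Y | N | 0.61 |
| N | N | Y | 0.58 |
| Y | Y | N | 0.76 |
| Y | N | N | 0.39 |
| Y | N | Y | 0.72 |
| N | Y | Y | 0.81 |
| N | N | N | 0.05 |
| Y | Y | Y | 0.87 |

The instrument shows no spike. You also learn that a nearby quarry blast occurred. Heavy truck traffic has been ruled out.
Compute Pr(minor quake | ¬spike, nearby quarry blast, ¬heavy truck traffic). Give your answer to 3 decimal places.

For the numerator, keep only minor quake=true terms: 0.24·0.17 = 0.040800
The normalizing constant is 0.39·0.83 + 0.24·0.17 = 0.364500
Posterior = 0.040800 / 0.364500 ≈ 0.112

Pr(minor quake | ¬spike, nearby quarry blast, ¬heavy truck traffic) ≈ 0.112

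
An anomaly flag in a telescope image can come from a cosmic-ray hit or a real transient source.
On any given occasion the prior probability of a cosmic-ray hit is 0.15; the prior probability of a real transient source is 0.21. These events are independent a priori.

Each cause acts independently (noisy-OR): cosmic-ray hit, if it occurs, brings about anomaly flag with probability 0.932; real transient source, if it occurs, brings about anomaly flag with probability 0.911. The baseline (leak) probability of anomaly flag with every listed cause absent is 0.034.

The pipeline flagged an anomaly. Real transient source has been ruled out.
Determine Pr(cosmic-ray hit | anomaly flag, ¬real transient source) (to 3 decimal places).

Pr(cosmic-ray hit | anomaly flag, ¬real transient source) ≈ 0.829

Under noisy-OR, P(anomaly flag | causes) = 1 − (1−0.034)·∏(1−qᵢ) over the active causes.
Numerator (weight on configurations with cosmic-ray hit): 0.934312×0.15 = 0.140147
Denominator P(anomaly flag | ¬real transient source): 0.034×0.85 + 0.934312×0.15 = 0.169047
Posterior = 0.140147 / 0.169047 ≈ 0.829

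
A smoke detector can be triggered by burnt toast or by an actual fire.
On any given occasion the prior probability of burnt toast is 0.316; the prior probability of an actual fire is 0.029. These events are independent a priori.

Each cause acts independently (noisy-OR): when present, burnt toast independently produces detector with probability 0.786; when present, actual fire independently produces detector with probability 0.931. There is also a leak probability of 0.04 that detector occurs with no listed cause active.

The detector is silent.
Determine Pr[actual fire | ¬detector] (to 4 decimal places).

Pr[actual fire | ¬detector] ≈ 0.0021

Under noisy-OR, P(detector | causes) = 1 − (1−0.04)·∏(1−qᵢ) over the active causes.
P(¬detector) = 0.96×0.684×0.971 + 0.06624×0.684×0.029 + 0.20544×0.316×0.971 + 0.014175×0.316×0.029 = 0.637597 + 0.001314 + 0.063036 + 0.000130 = 0.702077
The actual fire-present share is 0.001314 + 0.000130 = 0.001444.
P(actual fire | ¬detector) = 0.001444 / 0.702077 ≈ 0.0021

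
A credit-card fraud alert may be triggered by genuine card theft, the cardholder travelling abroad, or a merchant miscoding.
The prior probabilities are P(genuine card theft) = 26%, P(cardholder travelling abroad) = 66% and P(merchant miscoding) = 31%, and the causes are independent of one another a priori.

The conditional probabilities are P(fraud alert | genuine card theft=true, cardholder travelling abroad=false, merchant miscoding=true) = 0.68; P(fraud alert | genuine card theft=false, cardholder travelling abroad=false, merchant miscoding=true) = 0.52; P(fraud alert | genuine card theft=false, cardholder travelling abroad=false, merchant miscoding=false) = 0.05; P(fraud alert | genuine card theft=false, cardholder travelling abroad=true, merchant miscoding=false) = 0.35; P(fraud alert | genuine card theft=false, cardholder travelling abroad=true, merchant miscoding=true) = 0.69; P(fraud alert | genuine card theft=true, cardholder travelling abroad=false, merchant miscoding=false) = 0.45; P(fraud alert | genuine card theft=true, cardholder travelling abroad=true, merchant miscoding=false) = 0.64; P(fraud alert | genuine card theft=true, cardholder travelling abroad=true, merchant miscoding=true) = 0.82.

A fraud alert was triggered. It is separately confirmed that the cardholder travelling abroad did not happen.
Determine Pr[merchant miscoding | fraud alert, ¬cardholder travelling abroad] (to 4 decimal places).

Weight on merchant miscoding=true, given the evidence: 0.119288 + 0.054808 = 0.174096
The normalizing constant is 0.05·0.74·0.69 + 0.52·0.74·0.31 + 0.45·0.26·0.69 + 0.68·0.26·0.31 = 0.280356
Posterior = 0.174096 / 0.280356 ≈ 0.6210

Pr[merchant miscoding | fraud alert, ¬cardholder travelling abroad] ≈ 0.6210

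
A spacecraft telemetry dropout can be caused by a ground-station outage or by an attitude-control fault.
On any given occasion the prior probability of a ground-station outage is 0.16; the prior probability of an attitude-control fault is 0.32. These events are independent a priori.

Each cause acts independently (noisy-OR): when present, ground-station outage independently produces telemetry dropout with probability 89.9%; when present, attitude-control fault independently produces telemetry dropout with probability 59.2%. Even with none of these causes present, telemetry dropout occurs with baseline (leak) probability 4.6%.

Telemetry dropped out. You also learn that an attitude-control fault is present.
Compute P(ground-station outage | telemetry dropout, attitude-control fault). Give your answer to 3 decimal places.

Under noisy-OR, P(telemetry dropout | causes) = 1 − (1−0.046)·∏(1−qᵢ) over the active causes.
P(telemetry dropout | attitude-control fault) = 0.610768*0.84 + 0.960688*0.16 = 0.513045 + 0.153710 = 0.666755
Of this, 0.153710 comes from 0.960688*0.16 (the ground-station outage=true cases).
So P(ground-station outage | telemetry dropout, attitude-control fault) = 0.153710/0.666755 ≈ 0.231.

P(ground-station outage | telemetry dropout, attitude-control fault) ≈ 0.231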